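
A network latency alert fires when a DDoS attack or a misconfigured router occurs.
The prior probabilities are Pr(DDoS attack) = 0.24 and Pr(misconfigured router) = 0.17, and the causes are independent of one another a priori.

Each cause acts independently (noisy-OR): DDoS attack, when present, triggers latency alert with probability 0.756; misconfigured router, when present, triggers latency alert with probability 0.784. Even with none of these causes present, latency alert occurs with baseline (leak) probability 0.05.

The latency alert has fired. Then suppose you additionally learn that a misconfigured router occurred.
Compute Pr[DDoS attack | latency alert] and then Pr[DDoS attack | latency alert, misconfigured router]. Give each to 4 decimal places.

Pr[DDoS attack | latency alert] ≈ 0.5883; Pr[DDoS attack | latency alert, misconfigured router] ≈ 0.2740

Under noisy-OR, P(latency alert | causes) = 1 − (1−0.05)·∏(1−qᵢ) over the active causes.
Enumerate the 4 (DDoS attack, misconfigured router) configurations and weight by the priors:
  P(latency alert) = 0.05·0.76·0.83 + 0.7948·0.76·0.17 + 0.7682·0.24·0.83 + 0.949931·0.24·0.17
        = 0.031540 + 0.102688 + 0.153025 + 0.038757 = 0.326010
Keeping only the DDoS attack-present terms gives 0.191782, so
  P(DDoS attack | latency alert) = 0.191782 / 0.326010 ≈ 0.5883

With the extra evidence:
For the numerator, keep only DDoS attack=true terms: 0.949931×0.24 = 0.227983
Normalizer over all consistent configurations: 0.7948×0.76 + 0.949931×0.24 = 0.832031
P(DDoS attack | latency alert, misconfigured router) = 0.227983/0.832031 ≈ 0.2740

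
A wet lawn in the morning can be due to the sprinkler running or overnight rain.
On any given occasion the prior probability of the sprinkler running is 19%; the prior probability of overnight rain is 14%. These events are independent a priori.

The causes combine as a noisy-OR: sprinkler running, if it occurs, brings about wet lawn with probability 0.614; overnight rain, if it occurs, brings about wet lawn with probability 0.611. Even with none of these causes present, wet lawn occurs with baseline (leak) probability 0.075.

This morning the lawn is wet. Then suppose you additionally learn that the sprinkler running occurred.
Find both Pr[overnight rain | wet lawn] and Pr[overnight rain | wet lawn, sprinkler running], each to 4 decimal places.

Under noisy-OR, P(wet lawn | causes) = 1 − (1−0.075)·∏(1−qᵢ) over the active causes.
Sum P(wet lawn|·) weighted by the priors over the 4 (sprinkler running, overnight rain) configurations:
  P(wet lawn) = 0.075×0.81×0.86 + 0.640175×0.81×0.14 + 0.64295×0.19×0.86 + 0.861108×0.19×0.14
        = 0.052245 + 0.072596 + 0.105058 + 0.022905 = 0.252804
Configurations with overnight rain contribute 0.095501, so
  P(overnight rain | wet lawn) = 0.095501 / 0.252804 ≈ 0.3778

With the extra evidence:
Enumerate both values of overnight rain and weight by the priors:
  P(wet lawn | sprinkler running) = 0.64295·0.86 + 0.861108·0.14
        = 0.552937 + 0.120555 = 0.673492
The terms with overnight rain present sum to 0.120555, so
  P(overnight rain | wet lawn, sprinkler running) = 0.120555 / 0.673492 ≈ 0.1790
This is intercausal reasoning (explaining away): once sprinkler running accounts for the wet lawn, overnight rain becomes less likely.

Pr[overnight rain | wet lawn] ≈ 0.3778; Pr[overnight rain | wet lawn, sprinkler running] ≈ 0.1790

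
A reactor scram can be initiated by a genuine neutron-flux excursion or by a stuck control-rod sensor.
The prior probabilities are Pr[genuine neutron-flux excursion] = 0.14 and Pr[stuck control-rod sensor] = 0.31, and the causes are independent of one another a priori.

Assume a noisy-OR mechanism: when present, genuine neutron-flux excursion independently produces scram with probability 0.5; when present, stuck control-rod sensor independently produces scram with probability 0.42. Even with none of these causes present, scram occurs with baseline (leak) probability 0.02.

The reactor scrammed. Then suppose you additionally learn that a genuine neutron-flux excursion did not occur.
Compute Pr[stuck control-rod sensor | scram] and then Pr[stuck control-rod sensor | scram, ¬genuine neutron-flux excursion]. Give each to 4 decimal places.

Pr[stuck control-rod sensor | scram] ≈ 0.7050; Pr[stuck control-rod sensor | scram, ¬genuine neutron-flux excursion] ≈ 0.9065

Under noisy-OR, P(scram | causes) = 1 − (1−0.02)·∏(1−qᵢ) over the active causes.
Numerator (weight on configurations with stuck control-rod sensor): 0.115065 + 0.031066 = 0.146131
Denominator P(scram): 0.02·0.86·0.69 + 0.4316·0.86·0.31 + 0.51·0.14·0.69 + 0.7158·0.14·0.31 = 0.207265
Posterior = 0.146131 / 0.207265 ≈ 0.7050

Now condition on the additional information:
For the numerator, keep only stuck control-rod sensor=true terms: 0.4316·0.31 = 0.133796
Normalizer over all consistent configurations: 0.02·0.69 + 0.4316·0.31 = 0.147596
P(stuck control-rod sensor | scram, ¬genuine neutron-flux excursion) = 0.133796/0.147596 ≈ 0.9065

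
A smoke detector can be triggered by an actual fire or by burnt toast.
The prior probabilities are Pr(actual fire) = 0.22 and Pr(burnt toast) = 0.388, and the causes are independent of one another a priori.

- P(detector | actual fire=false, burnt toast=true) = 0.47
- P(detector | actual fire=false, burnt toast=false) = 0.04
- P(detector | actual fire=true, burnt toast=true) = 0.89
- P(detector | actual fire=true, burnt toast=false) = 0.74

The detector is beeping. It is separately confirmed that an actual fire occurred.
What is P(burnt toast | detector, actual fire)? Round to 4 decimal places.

P(detector | actual fire) = 0.74*0.612 + 0.89*0.388 = 0.452880 + 0.345320 = 0.798200
Of this, 0.345320 comes from 0.89*0.388 (the burnt toast=true cases).
Hence the posterior is 0.345320/0.798200 ≈ 0.4326.

P(burnt toast | detector, actual fire) ≈ 0.4326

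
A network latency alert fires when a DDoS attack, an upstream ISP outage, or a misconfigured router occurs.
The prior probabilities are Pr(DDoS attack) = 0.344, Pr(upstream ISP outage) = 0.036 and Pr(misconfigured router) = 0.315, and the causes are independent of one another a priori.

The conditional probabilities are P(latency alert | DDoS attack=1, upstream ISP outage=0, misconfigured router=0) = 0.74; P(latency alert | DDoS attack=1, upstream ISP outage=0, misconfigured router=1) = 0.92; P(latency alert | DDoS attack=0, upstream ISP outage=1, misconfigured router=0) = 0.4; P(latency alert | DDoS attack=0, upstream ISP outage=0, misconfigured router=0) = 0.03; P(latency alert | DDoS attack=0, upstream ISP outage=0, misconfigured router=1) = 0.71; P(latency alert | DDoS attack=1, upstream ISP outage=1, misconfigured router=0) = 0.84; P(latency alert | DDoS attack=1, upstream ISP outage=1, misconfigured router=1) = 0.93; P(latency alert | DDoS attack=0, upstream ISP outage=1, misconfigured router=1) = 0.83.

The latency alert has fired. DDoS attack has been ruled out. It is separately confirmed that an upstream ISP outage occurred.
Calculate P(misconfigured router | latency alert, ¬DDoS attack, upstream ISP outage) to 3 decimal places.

P(misconfigured router | latency alert, ¬DDoS attack, upstream ISP outage) ≈ 0.488

Weight on misconfigured router=true, given the evidence: 0.83·0.315 = 0.261450
The normalizing constant is 0.4·0.685 + 0.83·0.315 = 0.535450
P(misconfigured router | latency alert, ¬DDoS attack, upstream ISP outage) = 0.261450/0.535450 ≈ 0.488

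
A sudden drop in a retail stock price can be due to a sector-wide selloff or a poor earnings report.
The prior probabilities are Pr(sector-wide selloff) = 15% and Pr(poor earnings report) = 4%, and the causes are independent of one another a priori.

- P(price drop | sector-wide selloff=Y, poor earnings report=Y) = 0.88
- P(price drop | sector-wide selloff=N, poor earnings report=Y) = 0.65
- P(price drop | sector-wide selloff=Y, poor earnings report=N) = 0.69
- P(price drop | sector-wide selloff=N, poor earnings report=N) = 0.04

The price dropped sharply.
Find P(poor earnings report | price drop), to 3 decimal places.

Weight on poor earnings report=true, given the evidence: 0.022100 + 0.005280 = 0.027380
Denominator P(price drop): 0.04·0.85·0.96 + 0.65·0.85·0.04 + 0.69·0.15·0.96 + 0.88·0.15·0.04 = 0.159380
Posterior = 0.027380 / 0.159380 ≈ 0.172

P(poor earnings report | price drop) ≈ 0.172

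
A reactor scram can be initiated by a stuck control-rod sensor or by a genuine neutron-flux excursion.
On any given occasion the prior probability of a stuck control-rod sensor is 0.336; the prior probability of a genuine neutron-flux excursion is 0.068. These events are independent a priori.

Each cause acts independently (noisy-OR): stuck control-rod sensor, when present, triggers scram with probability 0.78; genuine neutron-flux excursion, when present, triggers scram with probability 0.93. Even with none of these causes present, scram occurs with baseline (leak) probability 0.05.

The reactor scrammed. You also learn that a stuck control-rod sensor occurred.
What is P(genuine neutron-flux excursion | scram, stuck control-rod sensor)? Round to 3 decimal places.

Under noisy-OR, P(scram | causes) = 1 − (1−0.05)·∏(1−qᵢ) over the active causes.
Enumerate both values of genuine neutron-flux excursion and weight by the priors:
  P(scram | stuck control-rod sensor) = 0.791·0.932 + 0.98537·0.068
        = 0.737212 + 0.067005 = 0.804217
The terms with genuine neutron-flux excursion present sum to 0.067005, so
  P(genuine neutron-flux excursion | scram, stuck control-rod sensor) = 0.067005 / 0.804217 ≈ 0.083

P(genuine neutron-flux excursion | scram, stuck control-rod sensor) ≈ 0.083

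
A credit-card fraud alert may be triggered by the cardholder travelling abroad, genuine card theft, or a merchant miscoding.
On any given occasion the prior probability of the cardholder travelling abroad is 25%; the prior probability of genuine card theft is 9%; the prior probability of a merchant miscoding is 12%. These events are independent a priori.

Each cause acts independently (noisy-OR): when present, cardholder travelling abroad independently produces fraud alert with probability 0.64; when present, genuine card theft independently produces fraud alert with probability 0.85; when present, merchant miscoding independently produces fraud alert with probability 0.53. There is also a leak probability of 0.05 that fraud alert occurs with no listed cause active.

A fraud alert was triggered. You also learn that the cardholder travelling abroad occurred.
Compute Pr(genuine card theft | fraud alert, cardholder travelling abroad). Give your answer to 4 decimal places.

Under noisy-OR, P(fraud alert | causes) = 1 − (1−0.05)·∏(1−qᵢ) over the active causes.
For the numerator, keep only genuine card theft=true terms: 0.075137 + 0.010540 = 0.085677
Denominator P(fraud alert | cardholder travelling abroad): 0.658×0.91×0.88 + 0.83926×0.91×0.12 + 0.9487×0.09×0.88 + 0.975889×0.09×0.12 = 0.704250
P(genuine card theft | fraud alert, cardholder travelling abroad) = 0.085677/0.704250 ≈ 0.1217

Pr(genuine card theft | fraud alert, cardholder travelling abroad) ≈ 0.1217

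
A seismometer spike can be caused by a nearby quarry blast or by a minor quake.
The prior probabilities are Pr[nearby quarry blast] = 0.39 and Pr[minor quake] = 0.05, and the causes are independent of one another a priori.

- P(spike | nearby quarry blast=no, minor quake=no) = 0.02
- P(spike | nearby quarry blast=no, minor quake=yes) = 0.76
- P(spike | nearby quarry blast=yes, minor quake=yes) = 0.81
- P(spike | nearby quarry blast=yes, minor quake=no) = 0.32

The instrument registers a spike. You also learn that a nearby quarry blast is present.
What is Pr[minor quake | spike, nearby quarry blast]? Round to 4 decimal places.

For the numerator, keep only minor quake=true terms: 0.81·0.05 = 0.040500
The normalizing constant is 0.32·0.95 + 0.81·0.05 = 0.344500
Posterior = 0.040500 / 0.344500 ≈ 0.1176

Pr[minor quake | spike, nearby quarry blast] ≈ 0.1176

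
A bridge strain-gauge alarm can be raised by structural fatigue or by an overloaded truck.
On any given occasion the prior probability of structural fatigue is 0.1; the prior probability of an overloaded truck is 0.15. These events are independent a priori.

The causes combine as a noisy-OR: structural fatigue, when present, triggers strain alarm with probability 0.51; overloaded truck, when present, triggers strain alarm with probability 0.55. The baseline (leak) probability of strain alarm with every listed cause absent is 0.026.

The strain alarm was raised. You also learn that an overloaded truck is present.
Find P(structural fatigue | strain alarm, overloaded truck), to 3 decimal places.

Under noisy-OR, P(strain alarm | causes) = 1 − (1−0.026)·∏(1−qᵢ) over the active causes.
P(strain alarm | overloaded truck) = 0.5617*0.9 + 0.785233*0.1 = 0.505530 + 0.078523 = 0.584053
Restricting to configurations with structural fatigue present: 0.785233*0.1 = 0.078523.
Hence the posterior is 0.078523/0.584053 ≈ 0.134.

P(structural fatigue | strain alarm, overloaded truck) ≈ 0.134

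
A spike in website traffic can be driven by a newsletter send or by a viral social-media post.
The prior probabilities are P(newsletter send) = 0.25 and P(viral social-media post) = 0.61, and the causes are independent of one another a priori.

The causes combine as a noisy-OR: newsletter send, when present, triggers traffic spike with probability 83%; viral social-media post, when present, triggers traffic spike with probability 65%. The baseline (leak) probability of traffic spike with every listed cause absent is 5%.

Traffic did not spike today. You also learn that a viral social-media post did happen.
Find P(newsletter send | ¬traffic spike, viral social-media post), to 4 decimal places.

P(newsletter send | ¬traffic spike, viral social-media post) ≈ 0.0536

Under noisy-OR, P(traffic spike | causes) = 1 − (1−0.05)·∏(1−qᵢ) over the active causes.
Weight on newsletter send=true, given the evidence: 0.056525*0.25 = 0.014131
Normalizer over all consistent configurations: 0.3325*0.75 + 0.056525*0.25 = 0.263506
P(newsletter send | ¬traffic spike, viral social-media post) = 0.014131/0.263506 ≈ 0.0536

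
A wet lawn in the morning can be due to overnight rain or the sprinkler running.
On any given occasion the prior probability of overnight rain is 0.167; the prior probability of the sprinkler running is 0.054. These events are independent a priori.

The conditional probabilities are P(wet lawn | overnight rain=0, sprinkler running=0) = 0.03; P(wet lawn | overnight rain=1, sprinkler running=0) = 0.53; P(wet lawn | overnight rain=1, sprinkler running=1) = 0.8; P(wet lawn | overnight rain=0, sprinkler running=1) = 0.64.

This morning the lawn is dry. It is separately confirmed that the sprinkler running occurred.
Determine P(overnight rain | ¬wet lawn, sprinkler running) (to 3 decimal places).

Numerator (weight on configurations with overnight rain): 0.2×0.167 = 0.033400
Denominator P(¬wet lawn | sprinkler running): 0.36×0.833 + 0.2×0.167 = 0.333280
Posterior = 0.033400 / 0.333280 ≈ 0.100

P(overnight rain | ¬wet lawn, sprinkler running) ≈ 0.100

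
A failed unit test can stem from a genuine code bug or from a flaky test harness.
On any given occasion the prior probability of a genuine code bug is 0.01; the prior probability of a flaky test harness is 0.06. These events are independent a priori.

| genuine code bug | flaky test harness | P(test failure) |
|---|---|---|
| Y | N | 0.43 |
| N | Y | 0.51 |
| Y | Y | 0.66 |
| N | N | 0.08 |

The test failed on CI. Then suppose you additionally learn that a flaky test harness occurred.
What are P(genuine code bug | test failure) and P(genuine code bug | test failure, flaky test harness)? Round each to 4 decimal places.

P(test failure) = 0.08·0.99·0.94 + 0.51·0.99·0.06 + 0.43·0.01·0.94 + 0.66·0.01·0.06 = 0.074448 + 0.030294 + 0.004042 + 0.000396 = 0.109180
The genuine code bug-present share is 0.004042 + 0.000396 = 0.004438.
So P(genuine code bug | test failure) = 0.004438/0.109180 ≈ 0.0406.

Now condition on the additional information:
By total probability over both values of genuine code bug:
  P(test failure | flaky test harness) = 0.51*0.99 + 0.66*0.01
        = 0.504900 + 0.006600 = 0.511500
Keeping only the genuine code bug-present terms gives 0.006600, so
  P(genuine code bug | test failure, flaky test harness) = 0.006600 / 0.511500 ≈ 0.0129

P(genuine code bug | test failure) ≈ 0.0406; P(genuine code bug | test failure, flaky test harness) ≈ 0.0129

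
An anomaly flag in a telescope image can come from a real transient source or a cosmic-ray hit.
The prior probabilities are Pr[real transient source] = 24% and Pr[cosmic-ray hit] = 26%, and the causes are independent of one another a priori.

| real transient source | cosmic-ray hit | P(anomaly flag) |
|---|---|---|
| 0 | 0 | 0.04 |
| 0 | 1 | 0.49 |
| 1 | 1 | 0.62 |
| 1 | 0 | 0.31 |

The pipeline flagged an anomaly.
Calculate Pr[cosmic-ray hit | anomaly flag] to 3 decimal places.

Pr[cosmic-ray hit | anomaly flag] ≈ 0.636

Weight on cosmic-ray hit=true, given the evidence: 0.096824 + 0.038688 = 0.135512
The normalizing constant is 0.04·0.76·0.74 + 0.49·0.76·0.26 + 0.31·0.24·0.74 + 0.62·0.24·0.26 = 0.213064
Posterior = 0.135512 / 0.213064 ≈ 0.636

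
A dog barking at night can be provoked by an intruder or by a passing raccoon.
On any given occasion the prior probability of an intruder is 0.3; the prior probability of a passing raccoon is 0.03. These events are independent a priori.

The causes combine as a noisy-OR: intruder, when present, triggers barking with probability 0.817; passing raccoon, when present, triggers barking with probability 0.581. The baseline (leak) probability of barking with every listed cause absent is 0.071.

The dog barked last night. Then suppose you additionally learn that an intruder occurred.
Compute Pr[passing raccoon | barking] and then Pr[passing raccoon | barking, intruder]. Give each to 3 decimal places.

Pr[passing raccoon | barking] ≈ 0.068; Pr[passing raccoon | barking, intruder] ≈ 0.033

Under noisy-OR, P(barking | causes) = 1 − (1−0.071)·∏(1−qᵢ) over the active causes.
Weight on passing raccoon=true, given the evidence: 0.012826 + 0.008359 = 0.021185
Normalizer over all consistent configurations: 0.071×0.7×0.97 + 0.610749×0.7×0.03 + 0.829993×0.3×0.97 + 0.928767×0.3×0.03 = 0.310922
P(passing raccoon | barking) = 0.021185/0.310922 ≈ 0.068

Now condition on the additional information:
P(barking | intruder) = 0.829993·0.97 + 0.928767·0.03 = 0.805093 + 0.027863 = 0.832956
Restricting to configurations with passing raccoon present: 0.928767·0.03 = 0.027863.
P(passing raccoon | barking, intruder) = 0.027863 / 0.832956 ≈ 0.033
This is intercausal reasoning (explaining away): once intruder accounts for the barking, passing raccoon becomes less likely.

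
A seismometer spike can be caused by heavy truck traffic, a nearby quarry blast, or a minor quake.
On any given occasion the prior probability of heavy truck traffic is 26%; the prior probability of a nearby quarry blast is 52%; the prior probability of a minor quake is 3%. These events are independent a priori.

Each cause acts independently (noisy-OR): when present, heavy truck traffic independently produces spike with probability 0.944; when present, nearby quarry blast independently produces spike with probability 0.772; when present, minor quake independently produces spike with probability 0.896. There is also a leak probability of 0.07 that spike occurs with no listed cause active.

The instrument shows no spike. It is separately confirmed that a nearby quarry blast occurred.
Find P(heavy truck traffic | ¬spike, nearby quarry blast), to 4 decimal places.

Under noisy-OR, P(spike | causes) = 1 − (1−0.07)·∏(1−qᵢ) over the active causes.
P(¬spike | nearby quarry blast) = 0.21204×0.74×0.97 + 0.022052×0.74×0.03 + 0.011874×0.26×0.97 + 0.001235×0.26×0.03 = 0.152202 + 0.000490 + 0.002995 + 0.000010 = 0.155697
Restricting to configurations with heavy truck traffic present: 0.002995 + 0.000010 = 0.003005.
So P(heavy truck traffic | ¬spike, nearby quarry blast) = 0.003005/0.155697 ≈ 0.0193.

P(heavy truck traffic | ¬spike, nearby quarry blast) ≈ 0.0193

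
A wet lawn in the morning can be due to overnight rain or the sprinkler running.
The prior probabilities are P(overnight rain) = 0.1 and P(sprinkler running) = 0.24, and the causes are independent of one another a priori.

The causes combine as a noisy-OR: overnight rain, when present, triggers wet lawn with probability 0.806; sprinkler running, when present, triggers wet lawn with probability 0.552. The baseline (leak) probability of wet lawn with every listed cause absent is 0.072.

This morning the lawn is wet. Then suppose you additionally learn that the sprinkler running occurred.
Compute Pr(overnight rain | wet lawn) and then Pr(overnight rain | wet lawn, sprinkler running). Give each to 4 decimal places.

Under noisy-OR, P(wet lawn | causes) = 1 − (1−0.072)·∏(1−qᵢ) over the active causes.
Numerator (weight on configurations with overnight rain): 0.062318 + 0.022064 = 0.084382
The normalizing constant is 0.072·0.9·0.76 + 0.584256·0.9·0.24 + 0.819968·0.1·0.76 + 0.919346·0.1·0.24 = 0.259829
Posterior = 0.084382 / 0.259829 ≈ 0.3248

Now also conditioning on sprinkler running=true:
Weight on overnight rain=true, given the evidence: 0.919346×0.1 = 0.091935
The normalizing constant is 0.584256×0.9 + 0.919346×0.1 = 0.617765
P(overnight rain | wet lawn, sprinkler running) = 0.091935/0.617765 ≈ 0.1488

Pr(overnight rain | wet lawn) ≈ 0.3248; Pr(overnight rain | wet lawn, sprinkler running) ≈ 0.1488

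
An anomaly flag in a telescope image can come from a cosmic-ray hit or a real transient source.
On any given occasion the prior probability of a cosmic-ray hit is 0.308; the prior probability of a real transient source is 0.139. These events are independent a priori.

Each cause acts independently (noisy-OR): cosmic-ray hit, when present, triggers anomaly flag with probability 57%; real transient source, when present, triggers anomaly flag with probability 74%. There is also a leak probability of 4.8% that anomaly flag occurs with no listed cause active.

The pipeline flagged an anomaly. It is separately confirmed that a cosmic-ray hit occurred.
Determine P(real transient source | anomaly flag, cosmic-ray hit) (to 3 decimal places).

Under noisy-OR, P(anomaly flag | causes) = 1 − (1−0.048)·∏(1−qᵢ) over the active causes.
Sum P(anomaly flag|·) weighted by the priors over both values of real transient source:
  P(anomaly flag | cosmic-ray hit) = 0.59064*0.861 + 0.893566*0.139
        = 0.508541 + 0.124206 = 0.632747
Configurations with real transient source contribute 0.124206, so
  P(real transient source | anomaly flag, cosmic-ray hit) = 0.124206 / 0.632747 ≈ 0.196

P(real transient source | anomaly flag, cosmic-ray hit) ≈ 0.196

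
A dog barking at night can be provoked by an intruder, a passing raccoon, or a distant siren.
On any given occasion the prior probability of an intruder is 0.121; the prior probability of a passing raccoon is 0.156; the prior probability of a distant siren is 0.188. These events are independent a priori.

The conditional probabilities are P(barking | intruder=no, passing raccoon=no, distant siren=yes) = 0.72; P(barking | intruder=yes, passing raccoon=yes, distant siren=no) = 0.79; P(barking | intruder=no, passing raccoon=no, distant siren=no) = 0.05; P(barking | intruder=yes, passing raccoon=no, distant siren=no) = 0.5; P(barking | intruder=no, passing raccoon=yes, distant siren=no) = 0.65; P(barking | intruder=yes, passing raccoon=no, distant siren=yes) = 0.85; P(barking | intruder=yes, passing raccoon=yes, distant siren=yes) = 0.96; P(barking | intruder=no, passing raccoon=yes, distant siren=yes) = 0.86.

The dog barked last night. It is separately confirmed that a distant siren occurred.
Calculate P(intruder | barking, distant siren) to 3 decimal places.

Sum P(barking|·) weighted by the priors over the 4 (intruder, passing raccoon) configurations:
  P(barking | distant siren) = 0.72·0.879·0.844 + 0.86·0.879·0.156 + 0.85·0.121·0.844 + 0.96·0.121·0.156
        = 0.534151 + 0.117927 + 0.086805 + 0.018121 = 0.757004
The terms with intruder present sum to 0.104926, so
  P(intruder | barking, distant siren) = 0.104926 / 0.757004 ≈ 0.139

P(intruder | barking, distant siren) ≈ 0.139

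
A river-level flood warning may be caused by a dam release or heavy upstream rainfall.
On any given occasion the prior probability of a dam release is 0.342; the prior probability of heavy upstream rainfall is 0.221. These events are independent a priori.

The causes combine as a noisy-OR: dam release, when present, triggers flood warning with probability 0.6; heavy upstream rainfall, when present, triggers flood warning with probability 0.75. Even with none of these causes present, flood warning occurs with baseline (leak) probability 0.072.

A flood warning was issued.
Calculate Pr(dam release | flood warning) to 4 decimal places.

Under noisy-OR, P(flood warning | causes) = 1 − (1−0.072)·∏(1−qᵢ) over the active causes.
Weight on dam release=true, given the evidence: 0.167524 + 0.068568 = 0.236092
Normalizer over all consistent configurations: 0.072·0.658·0.779 + 0.768·0.658·0.221 + 0.6288·0.342·0.779 + 0.9072·0.342·0.221 = 0.384679
Posterior = 0.236092 / 0.384679 ≈ 0.6137

Pr(dam release | flood warning) ≈ 0.6137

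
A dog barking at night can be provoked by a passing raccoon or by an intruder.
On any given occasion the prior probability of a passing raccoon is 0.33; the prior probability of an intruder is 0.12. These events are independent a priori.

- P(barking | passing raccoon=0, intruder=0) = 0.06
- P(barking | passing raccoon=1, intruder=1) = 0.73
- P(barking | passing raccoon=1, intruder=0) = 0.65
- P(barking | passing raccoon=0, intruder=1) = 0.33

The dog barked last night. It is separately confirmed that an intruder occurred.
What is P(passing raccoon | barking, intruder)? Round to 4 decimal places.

For the numerator, keep only passing raccoon=true terms: 0.73*0.33 = 0.240900
The normalizing constant is 0.33*0.67 + 0.73*0.33 = 0.462000
P(passing raccoon | barking, intruder) = 0.240900/0.462000 ≈ 0.5214

P(passing raccoon | barking, intruder) ≈ 0.5214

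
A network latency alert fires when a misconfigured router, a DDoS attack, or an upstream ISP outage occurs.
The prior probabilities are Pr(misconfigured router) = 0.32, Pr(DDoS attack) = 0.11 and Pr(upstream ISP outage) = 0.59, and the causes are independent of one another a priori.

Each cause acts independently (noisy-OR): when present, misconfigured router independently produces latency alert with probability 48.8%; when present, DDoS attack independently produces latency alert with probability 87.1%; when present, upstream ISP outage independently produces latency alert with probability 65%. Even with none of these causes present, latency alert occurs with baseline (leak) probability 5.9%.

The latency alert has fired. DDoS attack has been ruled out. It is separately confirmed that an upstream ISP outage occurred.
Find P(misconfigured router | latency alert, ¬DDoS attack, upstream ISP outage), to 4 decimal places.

P(misconfigured router | latency alert, ¬DDoS attack, upstream ISP outage) ≈ 0.3684

Under noisy-OR, P(latency alert | causes) = 1 − (1−0.059)·∏(1−qᵢ) over the active causes.
P(latency alert | ¬DDoS attack, upstream ISP outage) = 0.67065·0.68 + 0.831373·0.32 = 0.456042 + 0.266039 = 0.722081
Restricting to configurations with misconfigured router present: 0.831373·0.32 = 0.266039.
Hence the posterior is 0.266039/0.722081 ≈ 0.3684.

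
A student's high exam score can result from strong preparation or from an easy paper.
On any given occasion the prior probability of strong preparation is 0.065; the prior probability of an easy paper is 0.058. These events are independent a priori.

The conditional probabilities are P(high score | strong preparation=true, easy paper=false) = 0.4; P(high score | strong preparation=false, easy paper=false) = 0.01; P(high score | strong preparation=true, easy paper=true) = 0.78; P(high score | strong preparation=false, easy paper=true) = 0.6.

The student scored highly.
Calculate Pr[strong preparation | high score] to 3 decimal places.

P(high score) = 0.01·0.935·0.942 + 0.6·0.935·0.058 + 0.4·0.065·0.942 + 0.78·0.065·0.058 = 0.008808 + 0.032538 + 0.024492 + 0.002941 = 0.068779
Restricting to configurations with strong preparation present: 0.024492 + 0.002941 = 0.027433.
P(strong preparation | high score) = 0.027433 / 0.068779 ≈ 0.399

Pr[strong preparation | high score] ≈ 0.399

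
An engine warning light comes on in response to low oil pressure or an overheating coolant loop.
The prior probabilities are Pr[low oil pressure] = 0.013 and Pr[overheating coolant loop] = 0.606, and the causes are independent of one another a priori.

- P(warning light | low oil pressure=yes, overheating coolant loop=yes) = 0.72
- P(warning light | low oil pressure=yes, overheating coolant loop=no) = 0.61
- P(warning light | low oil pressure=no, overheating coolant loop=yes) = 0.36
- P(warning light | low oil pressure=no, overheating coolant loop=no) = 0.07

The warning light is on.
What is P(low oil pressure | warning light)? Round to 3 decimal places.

P(warning light) = 0.07*0.987*0.394 + 0.36*0.987*0.606 + 0.61*0.013*0.394 + 0.72*0.013*0.606 = 0.027221 + 0.215324 + 0.003124 + 0.005672 = 0.251341
The low oil pressure-present share is 0.003124 + 0.005672 = 0.008796.
Hence the posterior is 0.008796/0.251341 ≈ 0.035.

P(low oil pressure | warning light) ≈ 0.035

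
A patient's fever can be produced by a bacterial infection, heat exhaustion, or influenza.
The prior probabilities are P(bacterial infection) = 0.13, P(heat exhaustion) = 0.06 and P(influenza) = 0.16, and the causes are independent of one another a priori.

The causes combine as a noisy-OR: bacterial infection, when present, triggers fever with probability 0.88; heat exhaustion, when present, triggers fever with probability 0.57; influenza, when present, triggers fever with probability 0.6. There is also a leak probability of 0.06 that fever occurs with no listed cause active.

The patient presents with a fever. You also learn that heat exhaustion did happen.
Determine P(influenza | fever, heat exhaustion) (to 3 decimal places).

P(influenza | fever, heat exhaustion) ≈ 0.203

Under noisy-OR, P(fever | causes) = 1 − (1−0.06)·∏(1−qᵢ) over the active causes.
Weight on influenza=true, given the evidence: 0.116694 + 0.020396 = 0.137090
Denominator P(fever | heat exhaustion): 0.5958·0.87·0.84 + 0.83832·0.87·0.16 + 0.951496·0.13·0.84 + 0.980598·0.13·0.16 = 0.676404
P(influenza | fever, heat exhaustion) = 0.137090/0.676404 ≈ 0.203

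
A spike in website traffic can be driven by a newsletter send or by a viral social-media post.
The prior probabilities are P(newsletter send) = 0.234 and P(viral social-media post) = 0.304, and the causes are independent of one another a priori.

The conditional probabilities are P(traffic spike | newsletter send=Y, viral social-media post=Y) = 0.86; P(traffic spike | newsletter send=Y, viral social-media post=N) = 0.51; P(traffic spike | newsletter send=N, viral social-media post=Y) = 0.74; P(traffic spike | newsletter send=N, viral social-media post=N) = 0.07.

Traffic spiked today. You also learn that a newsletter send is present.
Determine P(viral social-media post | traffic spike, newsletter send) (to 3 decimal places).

P(traffic spike | newsletter send) = 0.51·0.696 + 0.86·0.304 = 0.354960 + 0.261440 = 0.616400
The viral social-media post-present share is 0.86·0.304 = 0.261440.
So P(viral social-media post | traffic spike, newsletter send) = 0.261440/0.616400 ≈ 0.424.

P(viral social-media post | traffic spike, newsletter send) ≈ 0.424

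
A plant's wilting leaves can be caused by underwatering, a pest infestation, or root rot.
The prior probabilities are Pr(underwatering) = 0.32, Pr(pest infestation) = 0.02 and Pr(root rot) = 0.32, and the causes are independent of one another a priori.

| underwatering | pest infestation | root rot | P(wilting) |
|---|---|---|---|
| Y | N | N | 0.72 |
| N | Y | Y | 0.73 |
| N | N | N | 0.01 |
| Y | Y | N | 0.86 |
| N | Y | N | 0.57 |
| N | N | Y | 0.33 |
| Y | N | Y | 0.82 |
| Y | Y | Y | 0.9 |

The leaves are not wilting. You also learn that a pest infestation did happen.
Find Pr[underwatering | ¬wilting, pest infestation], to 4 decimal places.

Pr[underwatering | ¬wilting, pest infestation] ≈ 0.1365

Weight on underwatering=true, given the evidence: 0.030464 + 0.010240 = 0.040704
The normalizing constant is 0.43×0.68×0.68 + 0.27×0.68×0.32 + 0.14×0.32×0.68 + 0.1×0.32×0.32 = 0.298288
Posterior = 0.040704 / 0.298288 ≈ 0.1365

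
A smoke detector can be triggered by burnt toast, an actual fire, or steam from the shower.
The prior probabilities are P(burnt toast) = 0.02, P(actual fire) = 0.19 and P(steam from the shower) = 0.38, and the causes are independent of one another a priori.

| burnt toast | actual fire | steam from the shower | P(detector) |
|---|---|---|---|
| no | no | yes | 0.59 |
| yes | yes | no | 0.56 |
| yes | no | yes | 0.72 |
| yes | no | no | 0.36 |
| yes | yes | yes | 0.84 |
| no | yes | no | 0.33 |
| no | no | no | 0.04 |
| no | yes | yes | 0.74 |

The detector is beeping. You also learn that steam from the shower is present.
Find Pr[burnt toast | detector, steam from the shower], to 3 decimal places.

Pr[burnt toast | detector, steam from the shower] ≈ 0.024

P(detector | steam from the shower) = 0.59·0.98·0.81 + 0.74·0.98·0.19 + 0.72·0.02·0.81 + 0.84·0.02·0.19 = 0.468342 + 0.137788 + 0.011664 + 0.003192 = 0.620986
Of this, 0.014856 comes from 0.011664 + 0.003192 (the burnt toast=true cases).
Hence the posterior is 0.014856/0.620986 ≈ 0.024.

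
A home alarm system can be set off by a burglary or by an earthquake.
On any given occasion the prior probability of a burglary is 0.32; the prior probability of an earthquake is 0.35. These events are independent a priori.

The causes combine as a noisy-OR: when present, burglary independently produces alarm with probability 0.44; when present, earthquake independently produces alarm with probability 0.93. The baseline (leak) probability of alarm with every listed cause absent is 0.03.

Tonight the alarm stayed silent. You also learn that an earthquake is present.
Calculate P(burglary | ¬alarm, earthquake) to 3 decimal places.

Under noisy-OR, P(alarm | causes) = 1 − (1−0.03)·∏(1−qᵢ) over the active causes.
For the numerator, keep only burglary=true terms: 0.038024*0.32 = 0.012168
Normalizer over all consistent configurations: 0.0679*0.68 + 0.038024*0.32 = 0.058340
Posterior = 0.012168 / 0.058340 ≈ 0.209

P(burglary | ¬alarm, earthquake) ≈ 0.209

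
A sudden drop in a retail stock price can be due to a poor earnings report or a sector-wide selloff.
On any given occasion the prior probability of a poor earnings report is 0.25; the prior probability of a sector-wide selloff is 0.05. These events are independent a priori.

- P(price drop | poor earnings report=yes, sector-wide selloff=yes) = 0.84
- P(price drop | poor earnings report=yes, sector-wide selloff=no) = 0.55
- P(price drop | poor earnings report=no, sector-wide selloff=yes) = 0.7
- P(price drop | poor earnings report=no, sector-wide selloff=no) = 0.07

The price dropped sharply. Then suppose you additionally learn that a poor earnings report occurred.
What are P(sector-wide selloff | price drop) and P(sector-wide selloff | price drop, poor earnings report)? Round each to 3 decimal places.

Numerator (weight on configurations with sector-wide selloff): 0.026250 + 0.010500 = 0.036750
Normalizer over all consistent configurations: 0.07×0.75×0.95 + 0.7×0.75×0.05 + 0.55×0.25×0.95 + 0.84×0.25×0.05 = 0.217250
Posterior = 0.036750 / 0.217250 ≈ 0.169

Now also conditioning on poor earnings report=true:
Sum P(price drop|·) weighted by the priors over both values of sector-wide selloff:
  P(price drop | poor earnings report) = 0.55·0.95 + 0.84·0.05
        = 0.522500 + 0.042000 = 0.564500
Configurations with sector-wide selloff contribute 0.042000, so
  P(sector-wide selloff | price drop, poor earnings report) = 0.042000 / 0.564500 ≈ 0.074

P(sector-wide selloff | price drop) ≈ 0.169; P(sector-wide selloff | price drop, poor earnings report) ≈ 0.074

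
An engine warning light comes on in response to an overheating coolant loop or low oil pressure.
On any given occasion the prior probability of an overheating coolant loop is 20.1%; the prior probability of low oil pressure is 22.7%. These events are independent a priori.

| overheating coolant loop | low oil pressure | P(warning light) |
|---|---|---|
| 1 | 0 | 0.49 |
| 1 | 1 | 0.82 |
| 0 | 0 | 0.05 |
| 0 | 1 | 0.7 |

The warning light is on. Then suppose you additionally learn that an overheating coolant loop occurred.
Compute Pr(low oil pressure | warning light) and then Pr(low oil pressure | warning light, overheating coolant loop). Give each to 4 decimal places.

Weight on low oil pressure=true, given the evidence: 0.126961 + 0.037414 = 0.164375
Normalizer over all consistent configurations: 0.05×0.799×0.773 + 0.7×0.799×0.227 + 0.49×0.201×0.773 + 0.82×0.201×0.227 = 0.271389
P(low oil pressure | warning light) = 0.164375/0.271389 ≈ 0.6057

Now condition on the additional information:
For the numerator, keep only low oil pressure=true terms: 0.82·0.227 = 0.186140
Normalizer over all consistent configurations: 0.49·0.773 + 0.82·0.227 = 0.564910
P(low oil pressure | warning light, overheating coolant loop) = 0.186140/0.564910 ≈ 0.3295
Conditioning on overheating coolant loop lowers the posterior on low oil pressure: the classic explaining-away effect in a common-effect structure.

Pr(low oil pressure | warning light) ≈ 0.6057; Pr(low oil pressure | warning light, overheating coolant loop) ≈ 0.3295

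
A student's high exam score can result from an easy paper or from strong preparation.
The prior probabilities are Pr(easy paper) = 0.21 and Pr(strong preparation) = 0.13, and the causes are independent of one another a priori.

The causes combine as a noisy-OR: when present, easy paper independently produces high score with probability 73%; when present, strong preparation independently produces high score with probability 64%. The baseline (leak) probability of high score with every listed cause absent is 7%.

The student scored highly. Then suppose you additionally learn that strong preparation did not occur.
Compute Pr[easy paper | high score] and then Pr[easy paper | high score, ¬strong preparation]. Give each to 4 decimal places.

Pr[easy paper | high score] ≈ 0.5813; Pr[easy paper | high score, ¬strong preparation] ≈ 0.7398

Under noisy-OR, P(high score | causes) = 1 − (1−0.07)·∏(1−qᵢ) over the active causes.
Weight on easy paper=true, given the evidence: 0.136824 + 0.024832 = 0.161656
Denominator P(high score): 0.07·0.79·0.87 + 0.6652·0.79·0.13 + 0.7489·0.21·0.87 + 0.909604·0.21·0.13 = 0.278083
P(easy paper | high score) = 0.161656/0.278083 ≈ 0.5813

With the extra evidence:
P(high score | ¬strong preparation) = 0.07*0.79 + 0.7489*0.21 = 0.055300 + 0.157269 = 0.212569
Of this, 0.157269 comes from 0.7489*0.21 (the easy paper=true cases).
Hence the posterior is 0.157269/0.212569 ≈ 0.7398.
Ruling out strong preparation raises the posterior on easy paper — the flip side of explaining away.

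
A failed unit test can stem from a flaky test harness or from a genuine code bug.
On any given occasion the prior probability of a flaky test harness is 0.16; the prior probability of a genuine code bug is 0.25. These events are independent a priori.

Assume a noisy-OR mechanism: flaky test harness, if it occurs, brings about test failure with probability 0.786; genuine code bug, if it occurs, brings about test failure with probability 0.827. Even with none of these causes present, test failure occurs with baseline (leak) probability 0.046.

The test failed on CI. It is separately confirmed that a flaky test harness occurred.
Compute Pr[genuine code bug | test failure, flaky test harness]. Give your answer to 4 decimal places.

Pr[genuine code bug | test failure, flaky test harness] ≈ 0.2878

Under noisy-OR, P(test failure | causes) = 1 − (1−0.046)·∏(1−qᵢ) over the active causes.
By total probability over both values of genuine code bug:
  P(test failure | flaky test harness) = 0.795844×0.75 + 0.964681×0.25
        = 0.596883 + 0.241170 = 0.838053
Keeping only the genuine code bug-present terms gives 0.241170, so
  P(genuine code bug | test failure, flaky test harness) = 0.241170 / 0.838053 ≈ 0.2878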